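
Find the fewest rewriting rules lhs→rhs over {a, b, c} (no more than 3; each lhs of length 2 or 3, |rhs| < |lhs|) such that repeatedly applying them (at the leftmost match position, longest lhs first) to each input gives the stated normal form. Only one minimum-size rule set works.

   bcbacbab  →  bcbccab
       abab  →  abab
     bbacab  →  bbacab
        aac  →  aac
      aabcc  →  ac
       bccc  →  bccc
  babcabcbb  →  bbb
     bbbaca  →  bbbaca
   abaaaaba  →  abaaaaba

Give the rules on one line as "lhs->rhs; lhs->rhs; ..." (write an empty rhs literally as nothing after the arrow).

  | bcbacbab => bcbccab
  | abab
  | bbacab
  | aac

abc->; acb->cc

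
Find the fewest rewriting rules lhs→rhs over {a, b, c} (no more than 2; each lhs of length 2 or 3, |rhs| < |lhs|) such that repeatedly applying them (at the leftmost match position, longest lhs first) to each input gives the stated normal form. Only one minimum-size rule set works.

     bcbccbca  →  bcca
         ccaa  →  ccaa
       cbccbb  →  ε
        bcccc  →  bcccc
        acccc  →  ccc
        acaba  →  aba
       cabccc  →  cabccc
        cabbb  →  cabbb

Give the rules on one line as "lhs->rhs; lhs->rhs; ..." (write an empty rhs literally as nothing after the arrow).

ac->; cb->

  | bcbccbca => bccbca => bcca
  | ccaa
  | cbccbb => ccbb => cb => ε
  | bcccc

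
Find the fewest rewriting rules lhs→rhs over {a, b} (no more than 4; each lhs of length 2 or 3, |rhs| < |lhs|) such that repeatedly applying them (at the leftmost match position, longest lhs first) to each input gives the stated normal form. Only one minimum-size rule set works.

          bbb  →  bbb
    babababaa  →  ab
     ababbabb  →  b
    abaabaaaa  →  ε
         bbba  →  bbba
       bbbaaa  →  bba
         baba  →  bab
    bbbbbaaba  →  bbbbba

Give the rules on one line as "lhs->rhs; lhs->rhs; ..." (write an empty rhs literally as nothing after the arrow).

  | bbb
  | babababaa => babbabaa => baaabaa => abaa => aba => ab
  | ababbabb => abbbabb => aababb => aabbb => aaab => b
  | abaabaaaa => ababaaaa => abbaaaa => aaaaaa => aaa => ε

aaa->; aba->ab; abb->aa; baa->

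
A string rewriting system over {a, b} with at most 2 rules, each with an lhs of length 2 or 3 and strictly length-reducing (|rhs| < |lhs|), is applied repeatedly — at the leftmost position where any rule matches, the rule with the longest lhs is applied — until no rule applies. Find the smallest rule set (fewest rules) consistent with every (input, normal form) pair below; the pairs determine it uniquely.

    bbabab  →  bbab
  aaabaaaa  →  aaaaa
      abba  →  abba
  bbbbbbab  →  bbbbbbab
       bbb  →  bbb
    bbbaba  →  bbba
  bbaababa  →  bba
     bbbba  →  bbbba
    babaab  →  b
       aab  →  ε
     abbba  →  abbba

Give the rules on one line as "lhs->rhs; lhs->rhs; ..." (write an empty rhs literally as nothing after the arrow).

  | bbabab => bbab
  | aaabaaaa => aaaaa
  | abba
  | bbbbbbab

aab->; aba->a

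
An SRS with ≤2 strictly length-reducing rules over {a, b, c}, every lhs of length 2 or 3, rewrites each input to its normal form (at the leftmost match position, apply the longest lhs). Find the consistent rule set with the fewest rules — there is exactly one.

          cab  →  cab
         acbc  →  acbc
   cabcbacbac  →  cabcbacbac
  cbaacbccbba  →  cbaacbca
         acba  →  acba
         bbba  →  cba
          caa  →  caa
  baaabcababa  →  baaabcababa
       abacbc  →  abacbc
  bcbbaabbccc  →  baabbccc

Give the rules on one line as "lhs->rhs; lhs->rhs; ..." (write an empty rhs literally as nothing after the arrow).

bbb->cb; cbb->

  | cab
  | acbc
  | cabcbacbac
  | cbaacbccbba => cbaacbca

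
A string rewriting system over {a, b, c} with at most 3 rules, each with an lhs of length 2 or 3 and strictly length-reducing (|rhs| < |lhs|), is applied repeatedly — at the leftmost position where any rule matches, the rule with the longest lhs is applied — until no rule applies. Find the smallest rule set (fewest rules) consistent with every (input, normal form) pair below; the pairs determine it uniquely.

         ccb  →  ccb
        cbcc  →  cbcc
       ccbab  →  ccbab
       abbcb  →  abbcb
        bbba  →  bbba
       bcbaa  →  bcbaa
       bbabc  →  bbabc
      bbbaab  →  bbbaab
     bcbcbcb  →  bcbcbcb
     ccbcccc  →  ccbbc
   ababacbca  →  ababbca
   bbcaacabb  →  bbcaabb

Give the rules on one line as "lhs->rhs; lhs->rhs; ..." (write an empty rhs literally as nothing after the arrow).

  | ccb
  | cbcc
  | ccbab
  | abbcb

ac->; ccc->b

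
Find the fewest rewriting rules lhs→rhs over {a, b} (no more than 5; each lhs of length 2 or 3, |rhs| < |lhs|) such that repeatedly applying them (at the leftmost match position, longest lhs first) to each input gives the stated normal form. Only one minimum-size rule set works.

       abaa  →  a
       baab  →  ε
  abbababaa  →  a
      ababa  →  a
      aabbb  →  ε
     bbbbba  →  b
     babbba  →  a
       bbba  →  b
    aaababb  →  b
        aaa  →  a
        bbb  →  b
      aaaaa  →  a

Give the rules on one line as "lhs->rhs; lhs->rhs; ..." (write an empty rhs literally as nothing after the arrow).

  | abaa => aa => a
  | baab => bab => bb => ε
  | abbababaa => bababaa => bbabaa => abaa => aa => a
  | ababa => aba => a

aa->a; ab->; ba->b; bb->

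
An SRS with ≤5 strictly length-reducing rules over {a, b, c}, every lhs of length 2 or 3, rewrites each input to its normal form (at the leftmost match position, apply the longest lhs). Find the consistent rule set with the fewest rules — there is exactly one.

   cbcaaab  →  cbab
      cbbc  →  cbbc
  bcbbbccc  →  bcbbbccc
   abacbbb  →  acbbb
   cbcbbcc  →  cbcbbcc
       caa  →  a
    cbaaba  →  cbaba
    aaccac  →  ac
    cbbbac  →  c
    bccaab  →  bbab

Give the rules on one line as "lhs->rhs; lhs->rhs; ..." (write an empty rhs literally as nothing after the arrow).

  | cbcaaab => cbaab => cbab
  | cbbc
  | bcbbbccc
  | abacbbb => aacbbb => acbbb

aa->a; bac->ac; ca->; cca->ba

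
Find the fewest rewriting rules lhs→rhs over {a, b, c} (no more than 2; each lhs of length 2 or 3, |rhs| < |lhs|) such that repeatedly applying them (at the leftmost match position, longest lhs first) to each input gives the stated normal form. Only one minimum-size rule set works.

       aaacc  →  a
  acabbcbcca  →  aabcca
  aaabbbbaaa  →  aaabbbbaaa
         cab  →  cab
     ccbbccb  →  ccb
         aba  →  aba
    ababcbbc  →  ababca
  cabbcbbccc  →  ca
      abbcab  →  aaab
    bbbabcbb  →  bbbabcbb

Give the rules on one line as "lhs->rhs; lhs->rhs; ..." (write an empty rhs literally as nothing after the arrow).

ac->; bbc->a

  | aaacc => aac => a
  | acabbcbcca => abbcbcca => aabcca
  | aaabbbbaaa
  | cab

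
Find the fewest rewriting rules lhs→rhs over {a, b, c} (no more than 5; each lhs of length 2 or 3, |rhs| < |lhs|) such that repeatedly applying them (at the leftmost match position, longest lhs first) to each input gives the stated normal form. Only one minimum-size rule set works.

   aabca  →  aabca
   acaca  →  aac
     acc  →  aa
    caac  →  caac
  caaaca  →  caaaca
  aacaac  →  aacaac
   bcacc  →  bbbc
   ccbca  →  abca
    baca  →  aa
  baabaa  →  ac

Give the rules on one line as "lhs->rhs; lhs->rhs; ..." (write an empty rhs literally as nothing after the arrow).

ba->c; bba->ac; cac->bb; cc->a

  | aabca
  | acaca => abba => aac
  | acc => aa
  | caac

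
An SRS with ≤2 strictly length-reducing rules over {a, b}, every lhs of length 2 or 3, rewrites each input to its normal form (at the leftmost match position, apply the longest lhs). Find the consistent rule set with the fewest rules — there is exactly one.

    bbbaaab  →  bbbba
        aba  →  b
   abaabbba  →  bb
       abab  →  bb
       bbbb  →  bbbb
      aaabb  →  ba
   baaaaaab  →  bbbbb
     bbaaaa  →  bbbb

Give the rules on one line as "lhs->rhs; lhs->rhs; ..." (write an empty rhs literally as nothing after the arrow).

  | bbbaaab => bbbbab => bbbba
  | aba => aa => b
  | abaabbba => aaabbba => babbba => babba => baba => baa => bb
  | abab => aab => bb

aa->b; ab->a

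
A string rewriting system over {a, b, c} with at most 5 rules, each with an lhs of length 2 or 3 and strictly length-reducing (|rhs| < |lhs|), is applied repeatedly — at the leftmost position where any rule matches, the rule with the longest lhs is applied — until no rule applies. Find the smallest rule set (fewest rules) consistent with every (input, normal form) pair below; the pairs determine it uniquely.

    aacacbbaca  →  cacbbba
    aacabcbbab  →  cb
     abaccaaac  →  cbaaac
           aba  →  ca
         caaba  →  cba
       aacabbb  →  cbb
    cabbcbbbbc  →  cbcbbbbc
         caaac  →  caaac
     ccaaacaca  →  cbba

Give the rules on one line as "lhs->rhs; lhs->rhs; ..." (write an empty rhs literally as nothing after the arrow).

ab->c; aca->ba; bab->; cc->c

  | aacacbbaca => abacbbaca => cacbbaca => cacbbba
  | aacabcbbab => ababcbbab => cabcbbab => cccbbab => ccbbab => cbbab => cb
  | abaccaaac => caccaaac => cacaaac => cbaaac
  | aba => ca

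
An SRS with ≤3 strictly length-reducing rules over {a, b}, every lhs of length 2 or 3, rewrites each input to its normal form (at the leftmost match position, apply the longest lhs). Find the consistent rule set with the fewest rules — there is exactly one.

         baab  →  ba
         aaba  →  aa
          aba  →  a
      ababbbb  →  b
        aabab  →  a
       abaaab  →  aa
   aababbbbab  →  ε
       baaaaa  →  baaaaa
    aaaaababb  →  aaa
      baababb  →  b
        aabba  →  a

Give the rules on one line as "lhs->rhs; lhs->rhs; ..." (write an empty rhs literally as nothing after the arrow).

ab->; bb->

  | baab => ba
  | aaba => aa
  | aba => a
  | ababbbb => abbbb => bbb => b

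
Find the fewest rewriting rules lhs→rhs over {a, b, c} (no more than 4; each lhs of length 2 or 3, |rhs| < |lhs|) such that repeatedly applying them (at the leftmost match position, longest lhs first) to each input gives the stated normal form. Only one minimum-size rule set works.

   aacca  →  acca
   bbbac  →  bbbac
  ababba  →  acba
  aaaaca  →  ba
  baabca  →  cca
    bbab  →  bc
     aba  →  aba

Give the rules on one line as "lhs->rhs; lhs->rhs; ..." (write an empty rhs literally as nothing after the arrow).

aa->a; aca->ba; bab->c

  | aacca => acca
  | bbbac
  | ababba => acba
  | aaaaca => aaaca => aaca => aca => ba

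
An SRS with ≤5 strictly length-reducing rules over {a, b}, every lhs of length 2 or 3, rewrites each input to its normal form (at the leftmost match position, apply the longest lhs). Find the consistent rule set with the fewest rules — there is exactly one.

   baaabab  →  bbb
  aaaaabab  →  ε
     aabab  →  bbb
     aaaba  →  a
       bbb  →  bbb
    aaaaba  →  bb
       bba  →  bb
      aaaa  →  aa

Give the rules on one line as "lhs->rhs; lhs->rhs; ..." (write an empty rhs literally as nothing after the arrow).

aaa->a; aab->bb; ab->; ba->b

  | baaabab => baabab => babab => bbab => bbb
  | aaaaabab => aaabab => abab => ab => ε
  | aabab => bbab => bbb
  | aaaba => aba => a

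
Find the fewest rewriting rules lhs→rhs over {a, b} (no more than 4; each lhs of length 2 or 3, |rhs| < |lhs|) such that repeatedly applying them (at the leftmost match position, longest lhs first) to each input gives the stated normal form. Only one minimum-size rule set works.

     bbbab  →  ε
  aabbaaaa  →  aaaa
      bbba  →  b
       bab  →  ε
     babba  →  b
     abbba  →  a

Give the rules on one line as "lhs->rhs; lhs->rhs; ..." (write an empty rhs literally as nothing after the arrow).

  | bbbab => bab => bb => ε
  | aabbaaaa => abaaaa => aaaa
  | bbba => ba => b
  | bab => bb => ε

ab->; ba->b; bb->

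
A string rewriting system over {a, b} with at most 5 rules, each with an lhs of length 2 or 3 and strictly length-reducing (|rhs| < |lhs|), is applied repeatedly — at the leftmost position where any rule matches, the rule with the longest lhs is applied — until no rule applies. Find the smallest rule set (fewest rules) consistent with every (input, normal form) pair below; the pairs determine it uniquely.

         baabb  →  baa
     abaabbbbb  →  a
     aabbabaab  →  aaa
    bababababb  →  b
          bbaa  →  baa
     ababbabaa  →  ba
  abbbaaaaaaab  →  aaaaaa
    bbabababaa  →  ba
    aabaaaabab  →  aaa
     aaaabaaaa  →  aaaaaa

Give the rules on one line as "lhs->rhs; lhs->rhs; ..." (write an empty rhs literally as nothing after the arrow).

ab->a; aba->; abb->a; bb->b

  | baabb => baa
  | abaabbbbb => abbbbb => abbb => ab => a
  | aabbabaab => aaabaab => aaab => aaa
  | bababababb => bbababb => bababb => bbb => bb => b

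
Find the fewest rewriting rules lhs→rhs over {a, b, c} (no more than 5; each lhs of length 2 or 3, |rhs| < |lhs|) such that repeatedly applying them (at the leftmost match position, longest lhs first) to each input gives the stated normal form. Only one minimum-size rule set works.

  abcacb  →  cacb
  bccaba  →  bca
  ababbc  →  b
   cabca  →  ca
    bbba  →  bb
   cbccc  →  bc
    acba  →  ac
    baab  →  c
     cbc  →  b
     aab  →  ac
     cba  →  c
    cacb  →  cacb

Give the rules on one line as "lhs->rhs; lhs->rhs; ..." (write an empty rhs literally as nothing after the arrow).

  | abcacb => ccacb => cacb
  | bccaba => bcaba => bcca => bca
  | ababbc => cabbc => ccbc => cbc => b
  | cabca => ccca => cca => ca

ab->c; ba->; cbc->b; cc->c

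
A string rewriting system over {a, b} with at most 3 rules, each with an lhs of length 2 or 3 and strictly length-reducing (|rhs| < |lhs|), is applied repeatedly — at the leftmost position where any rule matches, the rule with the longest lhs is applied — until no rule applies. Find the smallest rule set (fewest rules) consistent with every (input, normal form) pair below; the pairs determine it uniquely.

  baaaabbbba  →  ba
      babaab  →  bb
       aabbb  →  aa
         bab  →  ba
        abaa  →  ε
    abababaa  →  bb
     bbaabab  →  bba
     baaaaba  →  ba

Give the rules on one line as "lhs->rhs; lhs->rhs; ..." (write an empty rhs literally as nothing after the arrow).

ab->a; aba->ba; baa->

  | baaaabbbba => aabbbba => aabbba => aabba => aaba => aba => ba
  | babaab => bbaab => bb
  | aabbb => aabb => aab => aa
  | bab => ba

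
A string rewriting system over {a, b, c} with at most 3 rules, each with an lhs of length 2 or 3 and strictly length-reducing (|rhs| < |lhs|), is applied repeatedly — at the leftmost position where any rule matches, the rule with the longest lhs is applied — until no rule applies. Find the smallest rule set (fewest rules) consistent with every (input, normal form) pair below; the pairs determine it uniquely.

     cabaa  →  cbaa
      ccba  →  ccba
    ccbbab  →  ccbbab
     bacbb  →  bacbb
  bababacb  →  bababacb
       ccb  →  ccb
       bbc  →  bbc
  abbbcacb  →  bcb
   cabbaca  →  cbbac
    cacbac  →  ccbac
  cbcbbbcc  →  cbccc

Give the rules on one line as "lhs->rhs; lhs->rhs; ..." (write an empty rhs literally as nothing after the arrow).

acc->bc; bbb->; ca->c

  | cabaa => cbaa
  | ccba
  | ccbbab
  | bacbb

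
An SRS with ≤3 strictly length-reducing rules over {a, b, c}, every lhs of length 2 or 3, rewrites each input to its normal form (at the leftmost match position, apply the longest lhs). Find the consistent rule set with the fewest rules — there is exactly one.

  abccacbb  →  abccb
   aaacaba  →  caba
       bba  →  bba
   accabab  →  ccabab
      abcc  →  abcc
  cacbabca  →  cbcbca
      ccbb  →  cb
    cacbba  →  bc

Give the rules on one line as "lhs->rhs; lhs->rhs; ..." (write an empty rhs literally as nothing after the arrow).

ac->c; cba->bc; cbb->b

  | abccacbb => abcccbb => abccb
  | aaacaba => aacaba => acaba => caba
  | bba
  | accabab => ccabab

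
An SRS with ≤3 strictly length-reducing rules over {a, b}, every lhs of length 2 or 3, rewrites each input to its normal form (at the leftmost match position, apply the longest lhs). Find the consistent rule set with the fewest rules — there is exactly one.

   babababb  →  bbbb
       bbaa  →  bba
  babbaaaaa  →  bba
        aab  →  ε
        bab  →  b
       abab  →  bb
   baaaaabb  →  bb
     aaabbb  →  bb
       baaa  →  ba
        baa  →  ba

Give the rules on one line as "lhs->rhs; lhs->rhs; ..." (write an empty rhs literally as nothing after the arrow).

aa->a; ab->; aba->b

  | babababb => bbbabb => bbbb
  | bbaa => bba
  | babbaaaaa => bbaaaaa => bbaaaa => bbaaa => bbaa => bba
  | aab => ab => ε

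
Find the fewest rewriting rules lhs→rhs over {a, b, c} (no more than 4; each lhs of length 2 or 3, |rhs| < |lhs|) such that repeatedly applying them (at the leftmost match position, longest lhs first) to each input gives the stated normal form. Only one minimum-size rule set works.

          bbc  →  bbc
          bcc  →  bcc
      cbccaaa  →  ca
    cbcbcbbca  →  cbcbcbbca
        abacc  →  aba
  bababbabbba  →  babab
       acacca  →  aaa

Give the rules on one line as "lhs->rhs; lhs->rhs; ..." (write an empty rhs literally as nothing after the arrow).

  | bbc
  | bcc
  | cbccaaa => cbbaa => ca
  | cbcbcbbca

ac->a; bba->; cca->b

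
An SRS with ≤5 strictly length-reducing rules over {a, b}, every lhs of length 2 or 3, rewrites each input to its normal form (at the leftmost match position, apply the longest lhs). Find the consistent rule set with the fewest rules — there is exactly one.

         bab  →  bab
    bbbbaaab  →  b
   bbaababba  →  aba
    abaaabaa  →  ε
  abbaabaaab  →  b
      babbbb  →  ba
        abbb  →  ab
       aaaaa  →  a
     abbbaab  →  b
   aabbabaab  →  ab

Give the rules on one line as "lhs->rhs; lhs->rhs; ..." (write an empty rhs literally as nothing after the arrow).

aa->; baa->a; bb->; bba->

  | bab
  | bbbbaaab => bbaaab => aab => b
  | bbaababba => ababba => aba
  | abaaabaa => aaabaa => abaa => aa => ε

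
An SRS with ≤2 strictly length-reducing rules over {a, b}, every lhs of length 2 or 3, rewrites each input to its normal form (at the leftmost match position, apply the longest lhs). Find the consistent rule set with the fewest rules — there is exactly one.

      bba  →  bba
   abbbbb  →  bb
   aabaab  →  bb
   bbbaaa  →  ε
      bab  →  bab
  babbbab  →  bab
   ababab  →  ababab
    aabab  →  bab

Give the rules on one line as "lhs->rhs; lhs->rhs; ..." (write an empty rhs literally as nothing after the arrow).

aa->; bbb->a

  | bba
  | abbbbb => aabb => bb
  | aabaab => baab => bb
  | bbbaaa => aaaa => aa => ε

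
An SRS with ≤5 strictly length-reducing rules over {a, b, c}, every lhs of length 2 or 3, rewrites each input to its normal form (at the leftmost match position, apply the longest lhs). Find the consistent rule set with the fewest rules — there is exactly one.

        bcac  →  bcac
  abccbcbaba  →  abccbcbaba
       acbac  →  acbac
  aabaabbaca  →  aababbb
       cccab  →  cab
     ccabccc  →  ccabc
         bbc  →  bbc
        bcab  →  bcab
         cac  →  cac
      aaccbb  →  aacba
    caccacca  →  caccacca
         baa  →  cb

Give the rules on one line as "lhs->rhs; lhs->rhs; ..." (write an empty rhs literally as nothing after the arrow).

  | bcac
  | abccbcbaba
  | acbac
  | aabaabbaca => aacbbbaca => aababaca => aababbb

aca->bb; baa->cb; cbb->ba; ccc->c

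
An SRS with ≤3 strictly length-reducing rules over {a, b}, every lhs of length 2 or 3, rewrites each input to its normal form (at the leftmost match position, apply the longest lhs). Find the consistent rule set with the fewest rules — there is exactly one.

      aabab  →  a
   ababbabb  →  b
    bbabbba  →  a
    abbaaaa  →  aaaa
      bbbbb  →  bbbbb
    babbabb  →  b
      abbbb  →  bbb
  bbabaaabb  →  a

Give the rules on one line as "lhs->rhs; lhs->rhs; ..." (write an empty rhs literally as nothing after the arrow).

  | aabab => aab => a
  | ababbabb => abbabb => babb => abb => b
  | bbabbba => babbba => abbba => bba => ba => a
  | abbaaaa => baaaa => aaaa

ab->; ba->a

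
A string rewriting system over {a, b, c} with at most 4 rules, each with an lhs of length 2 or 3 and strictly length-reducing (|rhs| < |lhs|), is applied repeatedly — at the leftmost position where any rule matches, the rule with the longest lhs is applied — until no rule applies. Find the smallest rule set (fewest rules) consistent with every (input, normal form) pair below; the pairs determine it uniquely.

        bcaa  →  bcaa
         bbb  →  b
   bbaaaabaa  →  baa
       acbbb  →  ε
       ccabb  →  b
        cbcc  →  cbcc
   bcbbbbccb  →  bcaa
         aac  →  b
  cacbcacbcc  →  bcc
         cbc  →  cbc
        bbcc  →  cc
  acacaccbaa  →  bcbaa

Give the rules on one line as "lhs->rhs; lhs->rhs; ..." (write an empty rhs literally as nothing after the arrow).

  | bcaa
  | bbb => b
  | bbaaaabaa => aaaabaa => aaabaa => aabaa => abaa => baa
  | acbbb => bbbb => bb => ε

ab->b; ac->b; bb->; ccb->aa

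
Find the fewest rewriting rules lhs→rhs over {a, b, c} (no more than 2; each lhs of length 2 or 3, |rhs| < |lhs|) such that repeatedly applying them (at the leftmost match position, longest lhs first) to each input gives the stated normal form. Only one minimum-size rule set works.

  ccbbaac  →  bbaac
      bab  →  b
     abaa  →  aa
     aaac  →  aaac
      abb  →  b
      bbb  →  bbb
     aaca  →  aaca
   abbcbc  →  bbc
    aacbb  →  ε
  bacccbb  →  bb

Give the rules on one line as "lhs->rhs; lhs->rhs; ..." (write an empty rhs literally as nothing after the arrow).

  | ccbbaac => cbbaac => bbaac
  | bab => b
  | abaa => aa
  | aaac

ab->; cb->b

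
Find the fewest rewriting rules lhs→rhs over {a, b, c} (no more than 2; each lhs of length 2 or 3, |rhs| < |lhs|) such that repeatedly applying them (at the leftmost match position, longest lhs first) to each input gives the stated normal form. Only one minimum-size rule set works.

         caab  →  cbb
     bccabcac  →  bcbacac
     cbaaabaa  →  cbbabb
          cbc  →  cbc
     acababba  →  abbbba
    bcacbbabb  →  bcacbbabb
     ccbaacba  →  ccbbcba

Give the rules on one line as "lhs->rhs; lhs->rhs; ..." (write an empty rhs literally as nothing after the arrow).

aa->b; cab->ba

  | caab => cbb
  | bccabcac => bcbacac
  | cbaaabaa => cbbabaa => cbbabb
  | cbc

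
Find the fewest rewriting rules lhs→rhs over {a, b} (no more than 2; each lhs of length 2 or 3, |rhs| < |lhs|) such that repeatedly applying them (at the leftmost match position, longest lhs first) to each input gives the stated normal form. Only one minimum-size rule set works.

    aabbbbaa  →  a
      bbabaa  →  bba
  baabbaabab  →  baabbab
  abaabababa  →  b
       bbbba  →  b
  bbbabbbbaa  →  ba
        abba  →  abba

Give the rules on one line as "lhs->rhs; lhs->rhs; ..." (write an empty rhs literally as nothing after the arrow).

  | aabbbbaa => aababaa => abaa => a
  | bbabaa => bba
  | baabbaabab => baabbab
  | abaabababa => abababa => baba => b

aba->; bbb->ba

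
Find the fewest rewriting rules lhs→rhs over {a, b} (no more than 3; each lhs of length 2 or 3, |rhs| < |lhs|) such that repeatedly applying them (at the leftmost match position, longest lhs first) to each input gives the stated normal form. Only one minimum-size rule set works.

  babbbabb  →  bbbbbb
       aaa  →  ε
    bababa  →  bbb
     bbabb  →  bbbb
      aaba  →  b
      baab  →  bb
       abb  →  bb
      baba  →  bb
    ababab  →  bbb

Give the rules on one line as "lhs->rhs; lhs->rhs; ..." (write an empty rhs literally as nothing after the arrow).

  | babbbabb => bbbbabb => bbbbbb
  | aaa => ε
  | bababa => bbaba => bbba => bbb
  | bbabb => bbbb

aaa->; ab->b; ba->b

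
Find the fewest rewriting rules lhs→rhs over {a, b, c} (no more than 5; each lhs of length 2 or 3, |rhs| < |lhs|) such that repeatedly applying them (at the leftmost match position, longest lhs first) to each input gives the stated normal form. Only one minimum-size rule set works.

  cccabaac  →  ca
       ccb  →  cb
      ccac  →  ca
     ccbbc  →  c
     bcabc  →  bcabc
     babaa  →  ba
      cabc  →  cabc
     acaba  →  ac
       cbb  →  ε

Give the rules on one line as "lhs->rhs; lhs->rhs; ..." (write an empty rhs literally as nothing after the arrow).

  | cccabaac => ccabaac => cabaac => cac => ca
  | ccb => cb
  | ccac => cac => ca
  | ccbbc => cbbc => c

aba->; cac->ca; cbb->; cc->c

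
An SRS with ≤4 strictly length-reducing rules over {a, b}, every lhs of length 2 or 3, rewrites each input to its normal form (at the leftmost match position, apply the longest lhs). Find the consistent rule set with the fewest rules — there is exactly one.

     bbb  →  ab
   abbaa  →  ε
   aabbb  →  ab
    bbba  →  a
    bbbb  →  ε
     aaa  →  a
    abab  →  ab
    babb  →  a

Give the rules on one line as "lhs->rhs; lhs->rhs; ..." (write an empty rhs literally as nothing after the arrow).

aa->; ba->; bb->a

  | bbb => ab
  | abbaa => aaaa => aa => ε
  | aabbb => bbb => ab
  | bbba => aba => a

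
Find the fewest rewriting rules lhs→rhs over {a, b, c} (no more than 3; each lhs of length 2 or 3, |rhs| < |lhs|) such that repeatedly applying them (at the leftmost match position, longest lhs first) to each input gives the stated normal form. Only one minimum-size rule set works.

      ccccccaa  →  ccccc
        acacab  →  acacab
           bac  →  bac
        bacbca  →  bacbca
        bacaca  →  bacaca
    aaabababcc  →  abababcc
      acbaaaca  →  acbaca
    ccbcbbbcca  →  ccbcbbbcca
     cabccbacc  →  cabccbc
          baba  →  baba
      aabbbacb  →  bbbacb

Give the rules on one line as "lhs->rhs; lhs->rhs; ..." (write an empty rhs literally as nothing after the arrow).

  | ccccccaa => ccccc
  | acacab
  | bac
  | bacbca

aa->; acc->c; caa->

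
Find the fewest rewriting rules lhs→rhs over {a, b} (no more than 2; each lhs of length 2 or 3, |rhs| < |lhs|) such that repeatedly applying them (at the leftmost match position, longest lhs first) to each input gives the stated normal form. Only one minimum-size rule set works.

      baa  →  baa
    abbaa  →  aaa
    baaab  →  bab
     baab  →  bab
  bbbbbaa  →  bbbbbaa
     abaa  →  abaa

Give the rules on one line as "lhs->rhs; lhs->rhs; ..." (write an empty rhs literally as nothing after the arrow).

  | baa
  | abbaa => aaa
  | baaab => baab => bab
  | baab => bab

aab->ab; abb->a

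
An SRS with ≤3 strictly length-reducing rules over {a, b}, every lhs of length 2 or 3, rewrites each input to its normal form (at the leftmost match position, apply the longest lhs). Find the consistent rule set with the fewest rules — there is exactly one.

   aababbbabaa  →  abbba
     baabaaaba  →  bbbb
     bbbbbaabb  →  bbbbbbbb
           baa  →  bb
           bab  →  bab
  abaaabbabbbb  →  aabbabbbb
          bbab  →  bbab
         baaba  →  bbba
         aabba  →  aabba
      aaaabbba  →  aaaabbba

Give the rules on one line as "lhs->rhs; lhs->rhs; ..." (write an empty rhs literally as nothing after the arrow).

aba->; baa->bb

  | aababbbabaa => abbbabaa => abbba
  | baabaaaba => bbbaaaba => bbbbaba => bbbb
  | bbbbbaabb => bbbbbbbb
  | baa => bb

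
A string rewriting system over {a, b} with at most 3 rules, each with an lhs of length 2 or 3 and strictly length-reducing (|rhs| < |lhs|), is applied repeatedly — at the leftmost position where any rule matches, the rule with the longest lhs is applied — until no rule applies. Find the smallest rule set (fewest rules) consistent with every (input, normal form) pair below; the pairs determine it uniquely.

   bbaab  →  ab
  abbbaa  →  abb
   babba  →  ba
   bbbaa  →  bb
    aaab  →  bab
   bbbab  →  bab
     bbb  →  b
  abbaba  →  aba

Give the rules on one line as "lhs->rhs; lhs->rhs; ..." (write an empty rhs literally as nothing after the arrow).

  | bbaab => ab
  | abbbaa => abaa => abb
  | babba => ba
  | bbbaa => baa => bb

aa->b; bba->; bbb->b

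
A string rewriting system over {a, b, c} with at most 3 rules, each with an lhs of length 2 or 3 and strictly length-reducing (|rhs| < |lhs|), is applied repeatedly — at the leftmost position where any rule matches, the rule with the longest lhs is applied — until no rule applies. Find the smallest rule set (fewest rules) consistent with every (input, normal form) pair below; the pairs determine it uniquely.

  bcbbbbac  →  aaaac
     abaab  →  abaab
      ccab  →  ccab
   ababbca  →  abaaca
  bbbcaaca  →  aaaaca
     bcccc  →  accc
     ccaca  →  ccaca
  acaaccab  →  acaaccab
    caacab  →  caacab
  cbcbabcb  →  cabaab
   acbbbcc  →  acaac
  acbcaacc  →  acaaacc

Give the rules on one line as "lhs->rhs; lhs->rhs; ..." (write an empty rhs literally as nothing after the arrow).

bb->a; bc->a

  | bcbbbbac => abbbbac => aabbac => aaaac
  | abaab
  | ccab
  | ababbca => abaaca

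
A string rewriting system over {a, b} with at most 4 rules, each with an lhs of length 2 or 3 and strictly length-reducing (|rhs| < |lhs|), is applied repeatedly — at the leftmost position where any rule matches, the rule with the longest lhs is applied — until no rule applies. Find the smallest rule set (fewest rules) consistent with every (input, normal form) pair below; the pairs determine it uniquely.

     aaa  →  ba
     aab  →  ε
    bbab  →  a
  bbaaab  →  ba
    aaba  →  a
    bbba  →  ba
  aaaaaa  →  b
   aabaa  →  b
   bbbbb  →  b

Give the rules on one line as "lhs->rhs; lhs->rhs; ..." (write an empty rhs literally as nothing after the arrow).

aa->b; ab->a; bb->

  | aaa => ba
  | aab => bb => ε
  | bbab => ab => a
  | bbaaab => aaab => bab => ba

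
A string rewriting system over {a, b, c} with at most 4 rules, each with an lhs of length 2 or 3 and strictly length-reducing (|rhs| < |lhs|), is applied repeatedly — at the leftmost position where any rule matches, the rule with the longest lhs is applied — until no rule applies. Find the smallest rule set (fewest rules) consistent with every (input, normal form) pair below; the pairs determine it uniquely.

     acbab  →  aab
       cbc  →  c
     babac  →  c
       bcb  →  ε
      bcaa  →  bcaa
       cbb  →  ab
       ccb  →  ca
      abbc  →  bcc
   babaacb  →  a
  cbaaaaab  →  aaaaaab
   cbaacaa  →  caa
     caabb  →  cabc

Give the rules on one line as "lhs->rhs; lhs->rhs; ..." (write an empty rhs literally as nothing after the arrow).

  | acbab => cbab => aab
  | cbc => ac => c
  | babac => bac => c
  | bcb => ba => ε

abb->bc; ac->c; ba->; cb->a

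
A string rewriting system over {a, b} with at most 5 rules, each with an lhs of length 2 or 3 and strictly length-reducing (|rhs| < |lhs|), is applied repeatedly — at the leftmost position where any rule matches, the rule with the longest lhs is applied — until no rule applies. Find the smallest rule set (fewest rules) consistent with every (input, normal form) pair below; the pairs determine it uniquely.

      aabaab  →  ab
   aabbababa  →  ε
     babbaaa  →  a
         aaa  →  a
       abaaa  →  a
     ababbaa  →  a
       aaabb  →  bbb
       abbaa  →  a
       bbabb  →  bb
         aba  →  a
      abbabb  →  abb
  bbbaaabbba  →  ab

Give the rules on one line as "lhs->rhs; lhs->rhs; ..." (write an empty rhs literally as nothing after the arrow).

aa->a; aab->bb; ba->; bba->

  | aabaab => bbaab => ab
  | aabbababa => bbbababa => bbaba => ba => ε
  | babbaaa => bbaaa => aa => a
  | aaa => aa => a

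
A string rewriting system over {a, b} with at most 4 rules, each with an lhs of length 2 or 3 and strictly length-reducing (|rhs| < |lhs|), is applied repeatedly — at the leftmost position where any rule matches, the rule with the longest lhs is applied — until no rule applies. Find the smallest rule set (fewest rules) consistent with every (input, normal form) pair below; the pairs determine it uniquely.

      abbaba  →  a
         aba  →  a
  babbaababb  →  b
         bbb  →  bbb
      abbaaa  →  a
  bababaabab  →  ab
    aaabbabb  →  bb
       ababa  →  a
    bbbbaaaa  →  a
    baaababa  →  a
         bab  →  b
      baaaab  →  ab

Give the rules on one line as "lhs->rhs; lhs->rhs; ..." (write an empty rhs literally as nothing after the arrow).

  | abbaba => baba => ba => a
  | aba => aa => a
  | babbaababb => bbaababb => baababb => aababb => ababb => abb => b
  | bbb

aa->a; abb->b; ba->a; bab->b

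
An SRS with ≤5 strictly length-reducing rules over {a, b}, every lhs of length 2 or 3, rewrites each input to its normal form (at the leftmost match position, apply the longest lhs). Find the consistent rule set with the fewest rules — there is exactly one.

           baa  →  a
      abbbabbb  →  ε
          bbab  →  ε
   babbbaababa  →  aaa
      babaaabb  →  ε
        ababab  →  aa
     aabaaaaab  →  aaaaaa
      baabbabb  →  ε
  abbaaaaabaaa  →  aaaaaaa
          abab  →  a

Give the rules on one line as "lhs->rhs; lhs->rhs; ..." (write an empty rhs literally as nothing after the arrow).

  | baa => a
  | abbbabbb => bbabbb => abbb => bb => ε
  | bbab => ab => ε
  | babbbaababa => bbbaababa => baababa => ababa => aaba => aaa

ab->; aba->aa; ba->; bb->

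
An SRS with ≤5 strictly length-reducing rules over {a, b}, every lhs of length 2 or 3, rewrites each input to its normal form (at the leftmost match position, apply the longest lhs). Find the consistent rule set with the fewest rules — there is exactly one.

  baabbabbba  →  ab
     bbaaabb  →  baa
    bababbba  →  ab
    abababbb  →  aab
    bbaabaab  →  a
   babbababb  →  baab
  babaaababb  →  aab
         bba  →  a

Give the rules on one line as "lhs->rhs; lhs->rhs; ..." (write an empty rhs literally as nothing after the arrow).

aaa->ba; aba->b; bb->a; bba->a

  | baabbabbba => baaabbba => bbabbba => abbba => aaba => ab
  | bbaaabb => aaabb => babb => baa
  | bababbba => bbbbba => abbba => aaba => ab
  | abababbb => bbabbb => abbb => aab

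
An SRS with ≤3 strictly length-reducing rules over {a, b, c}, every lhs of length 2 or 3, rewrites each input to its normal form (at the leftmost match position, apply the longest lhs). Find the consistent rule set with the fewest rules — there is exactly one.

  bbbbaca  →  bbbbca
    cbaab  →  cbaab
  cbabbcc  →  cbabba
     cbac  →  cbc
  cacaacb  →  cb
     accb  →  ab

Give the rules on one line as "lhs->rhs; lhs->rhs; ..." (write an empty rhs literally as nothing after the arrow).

ac->c; cc->a

  | bbbbaca => bbbbca
  | cbaab
  | cbabbcc => cbabba
  | cbac => cbc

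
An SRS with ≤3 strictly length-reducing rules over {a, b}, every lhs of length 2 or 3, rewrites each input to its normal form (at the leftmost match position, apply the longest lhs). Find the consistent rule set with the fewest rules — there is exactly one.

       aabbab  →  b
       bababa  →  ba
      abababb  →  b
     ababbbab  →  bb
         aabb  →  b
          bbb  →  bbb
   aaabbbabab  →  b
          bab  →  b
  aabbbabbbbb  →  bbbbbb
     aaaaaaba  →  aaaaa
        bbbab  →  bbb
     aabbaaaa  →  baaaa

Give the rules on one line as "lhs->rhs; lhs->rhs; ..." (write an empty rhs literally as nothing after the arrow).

aab->; ab->

  | aabbab => bab => b
  | bababa => baba => ba
  | abababb => ababb => abb => b
  | ababbbab => abbbab => bbab => bb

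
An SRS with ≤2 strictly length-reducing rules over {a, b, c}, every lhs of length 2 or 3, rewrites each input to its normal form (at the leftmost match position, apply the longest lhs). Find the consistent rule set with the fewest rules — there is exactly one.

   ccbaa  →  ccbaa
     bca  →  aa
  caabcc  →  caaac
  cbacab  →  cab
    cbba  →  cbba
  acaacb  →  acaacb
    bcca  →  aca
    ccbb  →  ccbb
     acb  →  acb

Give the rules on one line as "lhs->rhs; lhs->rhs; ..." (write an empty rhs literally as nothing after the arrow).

  | ccbaa
  | bca => aa
  | caabcc => caaac
  | cbacab => cab

bac->; bc->a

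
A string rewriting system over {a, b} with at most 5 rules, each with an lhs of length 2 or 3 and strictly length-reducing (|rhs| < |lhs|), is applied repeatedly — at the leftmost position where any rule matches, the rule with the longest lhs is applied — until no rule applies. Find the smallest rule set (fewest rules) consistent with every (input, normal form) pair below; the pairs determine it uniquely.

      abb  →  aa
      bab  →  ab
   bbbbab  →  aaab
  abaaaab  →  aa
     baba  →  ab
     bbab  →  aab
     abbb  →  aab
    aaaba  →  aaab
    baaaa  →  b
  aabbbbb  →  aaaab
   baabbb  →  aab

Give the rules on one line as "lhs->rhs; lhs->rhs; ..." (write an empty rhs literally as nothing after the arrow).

  | abb => aa
  | bab => ab
  | bbbbab => abbab => aaab
  | abaaaab => abaaab => abaab => abab => abb => aa

aba->ab; ba->b; bab->ab; bb->a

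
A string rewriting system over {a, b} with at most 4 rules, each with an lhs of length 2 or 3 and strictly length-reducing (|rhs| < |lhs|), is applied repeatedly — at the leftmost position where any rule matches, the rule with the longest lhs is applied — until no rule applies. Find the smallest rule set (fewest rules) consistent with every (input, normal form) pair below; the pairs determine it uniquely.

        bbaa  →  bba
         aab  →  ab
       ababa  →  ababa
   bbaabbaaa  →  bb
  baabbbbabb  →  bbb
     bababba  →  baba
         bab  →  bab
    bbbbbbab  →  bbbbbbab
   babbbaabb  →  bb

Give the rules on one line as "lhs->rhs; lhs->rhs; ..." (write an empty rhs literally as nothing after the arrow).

  | bbaa => bba
  | aab => ab
  | ababa
  | bbaabbaaa => bbabbaaa => bbaaa => bb

aa->a; aaa->; abb->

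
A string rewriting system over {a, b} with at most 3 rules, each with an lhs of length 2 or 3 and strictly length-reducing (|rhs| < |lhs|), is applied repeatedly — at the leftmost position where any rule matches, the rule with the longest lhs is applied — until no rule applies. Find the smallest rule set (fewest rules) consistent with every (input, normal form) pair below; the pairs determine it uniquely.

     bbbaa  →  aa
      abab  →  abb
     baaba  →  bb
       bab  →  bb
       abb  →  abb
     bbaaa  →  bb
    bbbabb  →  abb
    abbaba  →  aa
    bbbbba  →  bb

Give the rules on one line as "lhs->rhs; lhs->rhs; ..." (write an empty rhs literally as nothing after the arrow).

ba->b; bbb->

  | bbbaa => aa
  | abab => abb
  | baaba => baba => bba => bb
  | bab => bb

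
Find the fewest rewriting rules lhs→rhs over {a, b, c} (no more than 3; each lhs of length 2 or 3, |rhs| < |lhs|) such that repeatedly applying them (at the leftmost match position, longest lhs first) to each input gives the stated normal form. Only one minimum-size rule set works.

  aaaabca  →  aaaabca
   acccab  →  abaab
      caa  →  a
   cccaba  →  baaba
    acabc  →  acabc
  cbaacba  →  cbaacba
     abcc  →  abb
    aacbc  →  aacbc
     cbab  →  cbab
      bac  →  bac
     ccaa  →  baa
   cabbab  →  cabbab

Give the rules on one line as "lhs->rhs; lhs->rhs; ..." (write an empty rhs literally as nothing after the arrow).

  | aaaabca
  | acccab => abaab
  | caa => a
  | cccaba => baaba

caa->a; cc->b; ccc->ba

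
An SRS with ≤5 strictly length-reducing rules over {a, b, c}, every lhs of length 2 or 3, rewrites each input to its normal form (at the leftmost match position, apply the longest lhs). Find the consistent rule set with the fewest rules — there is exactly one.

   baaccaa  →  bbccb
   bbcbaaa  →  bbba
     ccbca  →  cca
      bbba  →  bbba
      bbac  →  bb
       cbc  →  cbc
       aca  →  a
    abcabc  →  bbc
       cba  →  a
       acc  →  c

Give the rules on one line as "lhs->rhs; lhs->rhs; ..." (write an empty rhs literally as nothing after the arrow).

aa->b; ac->; bca->a; cba->a

  | baaccaa => bbccaa => bbccb
  | bbcbaaa => bbaaa => bbba
  | ccbca => cca
  | bbba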